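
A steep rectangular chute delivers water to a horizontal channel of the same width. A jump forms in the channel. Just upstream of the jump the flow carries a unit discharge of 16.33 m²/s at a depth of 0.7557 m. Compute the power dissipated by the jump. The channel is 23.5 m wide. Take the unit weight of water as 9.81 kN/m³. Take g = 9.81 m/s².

V₁ = q/y₁ = 16.33/0.7557 = 21.61 m/s. Fr₁ = V₁/√(g·y₁) = 21.61/√(9.81×0.7557) = 7.936.
Bélanger equation: y₂/y₁ = ½[√(1 + 8Fr₁²) − 1] = ½[√504.90 − 1] = 10.73.
y₂ = 10.73 × 0.7557 = 8.112 m.
V₂ = q/y₂ = 16.33/8.112 = 2.013 m/s. E₁ = y₁ + V₁²/2g = 24.56 m; E₂ = y₂ + V₂²/2g = 8.319 m. ΔE = E₁ − E₂ = 16.24 m.
Q = q·b = 16.33 × 23.5 = 383.8 m³/s. P = γ·Q·ΔE = 9.81 × 383.8 × 16.24 = 61125 kW.

P = 61125 kW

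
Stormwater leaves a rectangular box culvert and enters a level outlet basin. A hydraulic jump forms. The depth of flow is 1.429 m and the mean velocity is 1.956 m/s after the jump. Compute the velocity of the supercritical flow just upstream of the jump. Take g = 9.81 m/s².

Fr₂ = V₂/√(g·y₂) = 1.956/√(9.81×1.429) = 0.5224.
From the momentum equation (using Fr₂), y₁/y₂ = ½[√(1 + 8Fr₂²) − 1] = ½[√3.1834 − 1] = 0.3921.
y₁ = 0.3921 × 1.429 = 0.5603 m.
V₁ = q/y₁ = 2.795/0.5603 = 4.989 m/s.

V₁ = 4.989 m/s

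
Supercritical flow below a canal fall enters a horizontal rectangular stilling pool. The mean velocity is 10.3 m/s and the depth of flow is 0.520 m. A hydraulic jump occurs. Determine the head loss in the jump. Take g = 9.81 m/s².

ΔE = 2.67 m

Fr₁ = V₁/√(g·y₁) = 10.3/√(9.81×0.520) = 4.56.
From the momentum equation for a rectangular channel, y₂/y₁ = ½[√(1 + 8Fr₁²) − 1] = ½[√167.4 − 1] = 5.97.
y₂ = 5.97 × 0.520 = 3.10 m.
q = V₁·y₁ = 10.3 × 0.520 = 5.36 m²/s. V₂ = q/y₂ = 5.36/3.10 = 1.73 m/s. E₁ = y₁ + V₁²/2g = 5.93 m; E₂ = y₂ + V₂²/2g = 3.26 m. ΔE = E₁ − E₂ = 2.67 m.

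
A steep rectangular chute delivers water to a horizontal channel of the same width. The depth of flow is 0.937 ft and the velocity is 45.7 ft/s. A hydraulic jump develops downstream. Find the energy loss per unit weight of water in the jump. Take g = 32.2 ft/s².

ΔE = 22.5 ft

Fr₁ = V₁/√(g·y₁) = 45.7/√(32.2×0.937) = 8.32.
Sequent-depth ratio: y₂/y₁ = ½[√(1 + 8Fr₁²) − 1] = ½[√554.8 − 1] = 11.3.
y₂ = 11.3 × 0.937 = 10.6 ft.
q = V₁·y₁ = 45.7 × 0.937 = 42.8 ft²/s. V₂ = q/y₂ = 42.8/10.6 = 4.05 ft/s. E₁ = y₁ + V₁²/2g = 33.4 ft; E₂ = y₂ + V₂²/2g = 10.8 ft. ΔE = E₁ − E₂ = 22.5 ft.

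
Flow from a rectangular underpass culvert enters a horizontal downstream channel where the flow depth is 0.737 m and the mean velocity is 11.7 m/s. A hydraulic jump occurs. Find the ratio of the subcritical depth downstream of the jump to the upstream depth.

Fr₁ = V₁/√(g·y₁) = 11.7/√(9.81×0.737) = 4.35.
From the momentum equation for a rectangular channel, y₂/y₁ = ½[√(1 + 8Fr₁²) − 1] = ½[√152.5 − 1] = 5.67.

y₂/y₁ = 5.67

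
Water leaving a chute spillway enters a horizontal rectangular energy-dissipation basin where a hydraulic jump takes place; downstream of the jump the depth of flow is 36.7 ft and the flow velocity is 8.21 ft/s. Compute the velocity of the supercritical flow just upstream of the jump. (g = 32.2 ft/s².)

V₁ = 79.4 ft/s

Fr₂ = V₂/√(g·y₂) = 8.21/√(32.2×36.7) = 0.239.
Since the conjugate-depth ratio holds either way, y₁/y₂ = ½[√(1 + 8Fr₂²) − 1] = ½[√1.456 − 1] = 0.103.
y₁ = 0.103 × 36.7 = 3.79 ft.
V₁ = q/y₁ = 301/3.79 = 79.4 ft/s.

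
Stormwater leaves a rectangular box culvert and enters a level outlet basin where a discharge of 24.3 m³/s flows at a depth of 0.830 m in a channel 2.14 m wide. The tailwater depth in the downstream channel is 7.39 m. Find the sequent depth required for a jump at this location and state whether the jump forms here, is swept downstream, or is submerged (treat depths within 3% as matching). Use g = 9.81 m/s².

q = Q/b = 24.3/2.14 = 11.4 m²/s; V₁ = q/y₁ = 13.7 m/s. Fr₁ = V₁/√(g·y₁) = 4.79.
By Bélanger, y₂/y₁ = ½[√(1 + 8Fr₁²) − 1] = ½[√184.9 − 1] = 6.30.
y₂ = 6.30 × 0.830 = 5.23 m.
Tailwater y_tw = 7.39 m: y_tw > y₂, so the jump is submerged.

y₂ = 5.23 m; the jump is submerged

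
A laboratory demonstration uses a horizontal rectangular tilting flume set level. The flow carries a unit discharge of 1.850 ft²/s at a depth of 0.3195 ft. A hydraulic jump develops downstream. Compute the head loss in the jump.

ΔE = 0.05080 ft

V₁ = q/y₁ = 1.850/0.3195 = 5.790 ft/s. Fr₁ = V₁/√(g·y₁) = 5.790/√(32.2×0.3195) = 1.805.
From the momentum equation for a rectangular channel, y₂/y₁ = ½[√(1 + 8Fr₁²) − 1] = ½[√27.071 − 1] = 2.102.
y₂ = 2.102 × 0.3195 = 0.6714 ft.
V₂ = q/y₂ = 1.850/0.6714 = 2.755 ft/s. E₁ = y₁ + V₁²/2g = 0.8401 ft; E₂ = y₂ + V₂²/2g = 0.7893 ft. ΔE = E₁ − E₂ = 0.05080 ft.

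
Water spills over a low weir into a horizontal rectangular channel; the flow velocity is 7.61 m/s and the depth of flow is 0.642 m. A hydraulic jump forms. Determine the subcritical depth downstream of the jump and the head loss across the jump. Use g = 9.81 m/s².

y₂ = 2.45 m; ΔE = 0.940 m

Fr₁ = V₁/√(g·y₁) = 7.61/√(9.81×0.642) = 3.03.
From the momentum equation for a rectangular channel, y₂/y₁ = ½[√(1 + 8Fr₁²) − 1] = ½[√74.56 − 1] = 3.82.
y₂ = 3.82 × 0.642 = 2.45 m.
Head loss: ΔE = (y₂ − y₁)³/(4y₁y₂) = (2.45 − 0.642)³/(4×0.642×2.45) = 5.92/6.29 = 0.940 m.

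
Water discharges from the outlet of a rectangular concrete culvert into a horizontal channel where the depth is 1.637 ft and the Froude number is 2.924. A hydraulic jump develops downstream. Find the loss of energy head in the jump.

ΔE = 2.114 ft

Fr₁ = 2.924 (given).
Sequent-depth ratio: y₂/y₁ = ½[√(1 + 8Fr₁²) − 1] = ½[√69.398 − 1] = 3.665.
y₂ = 3.665 × 1.637 = 6.000 ft.
Head loss: ΔE = (y₂ − y₁)³/(4y₁y₂) = (6.000 − 1.637)³/(4×1.637×6.000) = 83.06/39.29 = 2.114 ft.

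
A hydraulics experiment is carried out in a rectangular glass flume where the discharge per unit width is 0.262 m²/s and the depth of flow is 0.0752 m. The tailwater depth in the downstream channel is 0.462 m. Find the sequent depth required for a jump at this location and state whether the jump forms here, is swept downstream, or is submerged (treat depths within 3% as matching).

V₁ = q/y₁ = 0.262/0.0752 = 3.48 m/s. Fr₁ = V₁/√(g·y₁) = 3.48/√(9.81×0.0752) = 4.06.
Sequent-depth ratio: y₂/y₁ = ½[√(1 + 8Fr₁²) − 1] = ½[√132.6 − 1] = 5.26.
y₂ = 5.26 × 0.0752 = 0.395 m.
Tailwater y_tw = 0.462 m: y_tw > y₂, so the jump is submerged.

y₂ = 0.395 m; the jump is submerged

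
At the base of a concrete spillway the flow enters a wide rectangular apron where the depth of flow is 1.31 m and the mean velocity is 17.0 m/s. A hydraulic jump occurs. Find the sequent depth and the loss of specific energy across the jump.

Fr₁ = V₁/√(g·y₁) = 17.0/√(9.81×1.31) = 4.74.
Sequent-depth ratio: y₂/y₁ = ½[√(1 + 8Fr₁²) − 1] = ½[√180.9 − 1] = 6.23.
y₂ = 6.23 × 1.31 = 8.15 m.
q = V₁·y₁ = 17.0 × 1.31 = 22.3 m²/s. V₂ = q/y₂ = 22.3/8.15 = 2.73 m/s. E₁ = y₁ + V₁²/2g = 16.0 m; E₂ = y₂ + V₂²/2g = 8.53 m. ΔE = E₁ − E₂ = 7.50 m.

y₂ = 8.15 m; ΔE = 7.50 m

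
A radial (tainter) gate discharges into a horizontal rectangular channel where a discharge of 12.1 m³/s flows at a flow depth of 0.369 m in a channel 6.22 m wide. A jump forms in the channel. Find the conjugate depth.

q = Q/b = 12.1/6.22 = 1.95 m²/s; V₁ = q/y₁ = 5.27 m/s. Fr₁ = V₁/√(g·y₁) = 2.77.
Sequent-depth ratio: y₂/y₁ = ½[√(1 + 8Fr₁²) − 1] = ½[√62.42 − 1] = 3.45.
y₂ = 3.45 × 0.369 = 1.27 m.

y₂ = 1.27 m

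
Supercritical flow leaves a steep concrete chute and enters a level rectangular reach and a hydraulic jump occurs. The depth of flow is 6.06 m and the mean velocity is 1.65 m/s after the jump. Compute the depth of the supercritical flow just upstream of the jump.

y₁ = 0.512 m

Fr₂ = V₂/√(g·y₂) = 1.65/√(9.81×6.06) = 0.214.
Applying the sequent-depth relation in reverse, y₁/y₂ = ½[√(1 + 8Fr₂²) − 1] = ½[√1.366 − 1] = 0.0845.
y₁ = 0.0845 × 6.06 = 0.512 m.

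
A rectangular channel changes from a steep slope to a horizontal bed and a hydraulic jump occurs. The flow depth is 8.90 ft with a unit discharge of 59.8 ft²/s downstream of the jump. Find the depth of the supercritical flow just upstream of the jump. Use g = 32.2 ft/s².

V₂ = q/y₂ = 59.8/8.90 = 6.72 ft/s; Fr₂ = V₂/√(g·y₂) = 0.397.
Applying the sequent-depth relation in reverse, y₁/y₂ = ½[√(1 + 8Fr₂²) − 1] = ½[√2.260 − 1] = 0.252.
y₁ = 0.252 × 8.90 = 2.24 ft.

y₁ = 2.24 ft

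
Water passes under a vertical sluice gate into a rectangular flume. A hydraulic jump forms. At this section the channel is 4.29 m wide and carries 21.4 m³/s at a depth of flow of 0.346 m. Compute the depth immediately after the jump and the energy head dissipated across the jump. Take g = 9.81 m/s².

y₂ = 3.66 m; ΔE = 7.19 m

q = Q/b = 21.4/4.29 = 4.99 m²/s; V₁ = q/y₁ = 14.4 m/s. Fr₁ = V₁/√(g·y₁) = 7.83.
By Bélanger, y₂/y₁ = ½[√(1 + 8Fr₁²) − 1] = ½[√490.9 − 1] = 10.6.
y₂ = 10.6 × 0.346 = 3.66 m.
Head loss: ΔE = (y₂ − y₁)³/(4y₁y₂) = (3.66 − 0.346)³/(4×0.346×3.66) = 36.4/5.07 = 7.19 m.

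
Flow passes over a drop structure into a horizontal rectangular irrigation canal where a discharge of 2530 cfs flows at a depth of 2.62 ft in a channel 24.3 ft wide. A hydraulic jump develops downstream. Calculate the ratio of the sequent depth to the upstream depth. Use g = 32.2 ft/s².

y₂/y₁ = 5.64

q = Q/b = 2530/24.3 = 104 ft²/s; V₁ = q/y₁ = 39.7 ft/s. Fr₁ = V₁/√(g·y₁) = 4.33.
Bélanger equation: y₂/y₁ = ½[√(1 + 8Fr₁²) − 1] = ½[√150.7 − 1] = 5.64.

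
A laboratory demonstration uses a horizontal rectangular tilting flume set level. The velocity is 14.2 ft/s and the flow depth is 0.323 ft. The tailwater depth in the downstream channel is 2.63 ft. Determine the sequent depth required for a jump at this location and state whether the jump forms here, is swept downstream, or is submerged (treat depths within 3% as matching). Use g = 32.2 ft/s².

y₂ = 1.86 ft; the jump is submerged

Fr₁ = V₁/√(g·y₁) = 14.2/√(32.2×0.323) = 4.40.
Bélanger equation: y₂/y₁ = ½[√(1 + 8Fr₁²) − 1] = ½[√156.1 − 1] = 5.75.
y₂ = 5.75 × 0.323 = 1.86 ft.
Tailwater y_tw = 2.63 ft: y_tw > y₂, so the jump is submerged.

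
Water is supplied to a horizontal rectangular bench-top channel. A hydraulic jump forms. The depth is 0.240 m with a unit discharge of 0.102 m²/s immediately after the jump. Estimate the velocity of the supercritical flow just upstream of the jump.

V₁ = 3.14 m/s

V₂ = q/y₂ = 0.102/0.240 = 0.425 m/s; Fr₂ = V₂/√(g·y₂) = 0.277.
Applying the sequent-depth relation in reverse, y₁/y₂ = ½[√(1 + 8Fr₂²) − 1] = ½[√1.614 − 1] = 0.135.
y₁ = 0.135 × 0.240 = 0.0324 m.
V₁ = q/y₁ = 0.102/0.0324 = 3.14 m/s.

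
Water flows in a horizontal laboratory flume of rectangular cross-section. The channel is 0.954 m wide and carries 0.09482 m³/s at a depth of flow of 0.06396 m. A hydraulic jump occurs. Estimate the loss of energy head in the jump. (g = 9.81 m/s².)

ΔE = 0.01583 m

q = Q/b = 0.09482/0.954 = 0.09939 m²/s; V₁ = q/y₁ = 1.554 m/s. Fr₁ = V₁/√(g·y₁) = 1.962.
Sequent-depth ratio: y₂/y₁ = ½[√(1 + 8Fr₁²) − 1] = ½[√31.789 − 1] = 2.319.
y₂ = 2.319 × 0.06396 = 0.1483 m.
Head loss: ΔE = (y₂ − y₁)³/(4y₁y₂) = (0.1483 − 0.06396)³/(4×0.06396×0.1483) = 0.0006006/0.03795 = 0.01583 m.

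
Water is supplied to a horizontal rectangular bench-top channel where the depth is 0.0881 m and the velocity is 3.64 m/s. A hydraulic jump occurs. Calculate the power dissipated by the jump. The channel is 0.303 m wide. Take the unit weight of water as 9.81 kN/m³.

Fr₁ = V₁/√(g·y₁) = 3.64/√(9.81×0.0881) = 3.92.
Conjugate-depth relation: y₂/y₁ = ½[√(1 + 8Fr₁²) − 1] = ½[√123.6 − 1] = 5.06.
y₂ = 5.06 × 0.0881 = 0.446 m.
Head loss: ΔE = (y₂ − y₁)³/(4y₁y₂) = (0.446 − 0.0881)³/(4×0.0881×0.446) = 0.0458/0.157 = 0.291 m.
q = V₁·y₁ = 3.64 × 0.0881 = 0.321 m²/s. Q = q·b = 0.321 × 0.303 = 0.0972 m³/s. P = γ·Q·ΔE = 9.81 × 0.0972 × 0.291 = 0.278 kW.

P = 0.278 kW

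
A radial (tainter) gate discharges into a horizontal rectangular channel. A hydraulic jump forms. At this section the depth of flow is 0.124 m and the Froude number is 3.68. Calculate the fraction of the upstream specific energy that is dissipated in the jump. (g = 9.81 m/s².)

Fr₁ = 3.68 (given).
Bélanger equation: y₂/y₁ = ½[√(1 + 8Fr₁²) − 1] = ½[√109.3 − 1] = 4.73.
y₂ = 4.73 × 0.124 = 0.586 m.
E₁ = y₁(1 + Fr₁²/2) = 0.124×(1 + 3.68²/2) = 0.964 m. ΔE = (y₂ − y₁)³/(4y₁y₂) = 0.340 m. ΔE/E₁ = 0.340/0.964 = 0.353.

ΔE/E₁ = 0.353 (35.3%)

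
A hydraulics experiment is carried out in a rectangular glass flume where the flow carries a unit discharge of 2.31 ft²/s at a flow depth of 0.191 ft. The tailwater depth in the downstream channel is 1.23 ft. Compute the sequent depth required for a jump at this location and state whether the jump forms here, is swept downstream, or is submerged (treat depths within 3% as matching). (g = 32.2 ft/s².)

V₁ = q/y₁ = 2.31/0.191 = 12.1 ft/s. Fr₁ = V₁/√(g·y₁) = 12.1/√(32.2×0.191) = 4.88.
From the momentum equation for a rectangular channel, y₂/y₁ = ½[√(1 + 8Fr₁²) − 1] = ½[√191.3 − 1] = 6.41.
y₂ = 6.41 × 0.191 = 1.23 ft.
Tailwater y_tw = 1.23 ft: y_tw ≈ y₂, so the jump forms here.

y₂ = 1.23 ft; the jump forms here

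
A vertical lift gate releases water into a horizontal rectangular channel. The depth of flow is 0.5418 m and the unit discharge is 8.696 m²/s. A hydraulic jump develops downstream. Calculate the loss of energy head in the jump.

V₁ = q/y₁ = 8.696/0.5418 = 16.05 m/s. Fr₁ = V₁/√(g·y₁) = 16.05/√(9.81×0.5418) = 6.962.
From the momentum equation for a rectangular channel, y₂/y₁ = ½[√(1 + 8Fr₁²) − 1] = ½[√388.74 − 1] = 9.358.
y₂ = 9.358 × 0.5418 = 5.070 m.
V₂ = q/y₂ = 8.696/5.070 = 1.715 m/s. E₁ = y₁ + V₁²/2g = 13.67 m; E₂ = y₂ + V₂²/2g = 5.220 m. ΔE = E₁ − E₂ = 8.451 m.

ΔE = 8.451 m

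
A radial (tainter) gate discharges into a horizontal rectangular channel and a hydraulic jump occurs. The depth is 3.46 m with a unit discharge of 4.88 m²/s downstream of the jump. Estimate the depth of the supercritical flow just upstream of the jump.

y₁ = 0.367 m

V₂ = q/y₂ = 4.88/3.46 = 1.41 m/s; Fr₂ = V₂/√(g·y₂) = 0.242.
Since the conjugate-depth ratio holds either way, y₁/y₂ = ½[√(1 + 8Fr₂²) − 1] = ½[√1.469 − 1] = 0.106.
y₁ = 0.106 × 3.46 = 0.367 m.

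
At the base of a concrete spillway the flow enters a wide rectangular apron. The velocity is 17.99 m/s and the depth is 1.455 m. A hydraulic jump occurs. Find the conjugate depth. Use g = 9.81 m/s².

y₂ = 9.098 m

Fr₁ = V₁/√(g·y₁) = 17.99/√(9.81×1.455) = 4.762.
From the momentum equation for a rectangular channel, y₂/y₁ = ½[√(1 + 8Fr₁²) − 1] = ½[√182.39 − 1] = 6.253.
y₂ = 6.253 × 1.455 = 9.098 m.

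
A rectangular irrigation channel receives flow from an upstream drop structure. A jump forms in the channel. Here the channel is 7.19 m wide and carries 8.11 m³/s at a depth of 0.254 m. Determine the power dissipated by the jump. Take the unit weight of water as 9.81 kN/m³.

q = Q/b = 8.11/7.19 = 1.13 m²/s; V₁ = q/y₁ = 4.44 m/s. Fr₁ = V₁/√(g·y₁) = 2.81.
Bélanger equation: y₂/y₁ = ½[√(1 + 8Fr₁²) − 1] = ½[√64.31 − 1] = 3.51.
y₂ = 3.51 × 0.254 = 0.891 m.
Head loss: ΔE = (y₂ − y₁)³/(4y₁y₂) = (0.891 − 0.254)³/(4×0.254×0.891) = 0.259/0.906 = 0.286 m.
P = γ·Q·ΔE = 9.81 × 8.11 × 0.286 = 22.8 kW.

P = 22.8 kW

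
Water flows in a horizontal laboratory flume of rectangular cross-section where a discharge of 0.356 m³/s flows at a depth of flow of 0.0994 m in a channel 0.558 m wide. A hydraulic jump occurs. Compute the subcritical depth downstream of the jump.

q = Q/b = 0.356/0.558 = 0.638 m²/s; V₁ = q/y₁ = 6.42 m/s. Fr₁ = V₁/√(g·y₁) = 6.50.
From the momentum equation for a rectangular channel, y₂/y₁ = ½[√(1 + 8Fr₁²) − 1] = ½[√339.0 − 1] = 8.71.
y₂ = 8.71 × 0.0994 = 0.865 m.

y₂ = 0.865 m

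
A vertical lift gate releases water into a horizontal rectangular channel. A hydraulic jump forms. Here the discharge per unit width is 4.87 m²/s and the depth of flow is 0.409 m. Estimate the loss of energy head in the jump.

ΔE = 4.28 m

V₁ = q/y₁ = 4.87/0.409 = 11.9 m/s. Fr₁ = V₁/√(g·y₁) = 11.9/√(9.81×0.409) = 5.94.
Bélanger equation: y₂/y₁ = ½[√(1 + 8Fr₁²) − 1] = ½[√283.7 − 1] = 7.92.
y₂ = 7.92 × 0.409 = 3.24 m.
V₂ = q/y₂ = 4.87/3.24 = 1.50 m/s. E₁ = y₁ + V₁²/2g = 7.64 m; E₂ = y₂ + V₂²/2g = 3.36 m. ΔE = E₁ − E₂ = 4.28 m.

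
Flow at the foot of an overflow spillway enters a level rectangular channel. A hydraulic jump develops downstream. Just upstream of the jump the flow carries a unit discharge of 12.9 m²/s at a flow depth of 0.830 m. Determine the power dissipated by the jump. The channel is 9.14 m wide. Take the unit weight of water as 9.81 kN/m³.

V₁ = q/y₁ = 12.9/0.830 = 15.5 m/s. Fr₁ = V₁/√(g·y₁) = 15.5/√(9.81×0.830) = 5.45.
Bélanger equation: y₂/y₁ = ½[√(1 + 8Fr₁²) − 1] = ½[√238.3 − 1] = 7.22.
y₂ = 7.22 × 0.830 = 5.99 m.
Head loss: ΔE = (y₂ − y₁)³/(4y₁y₂) = (5.99 − 0.830)³/(4×0.830×5.99) = 138/19.9 = 6.91 m.
Q = q·b = 12.9 × 9.14 = 118 m³/s. P = γ·Q·ΔE = 9.81 × 118 × 6.91 = 7997 kW.

P = 7997 kW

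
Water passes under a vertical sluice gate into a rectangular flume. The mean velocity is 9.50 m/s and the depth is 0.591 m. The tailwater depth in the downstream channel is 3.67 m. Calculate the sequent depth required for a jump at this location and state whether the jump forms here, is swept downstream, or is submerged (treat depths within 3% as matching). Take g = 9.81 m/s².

y₂ = 3.02 m; the jump is submerged

Fr₁ = V₁/√(g·y₁) = 9.50/√(9.81×0.591) = 3.95.
From the momentum equation for a rectangular channel, y₂/y₁ = ½[√(1 + 8Fr₁²) − 1] = ½[√125.5 − 1] = 5.10.
y₂ = 5.10 × 0.591 = 3.02 m.
Tailwater y_tw = 3.67 m: y_tw > y₂, so the jump is submerged.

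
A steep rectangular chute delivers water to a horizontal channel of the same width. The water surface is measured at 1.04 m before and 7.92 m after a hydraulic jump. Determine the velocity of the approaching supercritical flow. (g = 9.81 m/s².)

For a rectangular channel the momentum equation gives q² = ½·g·y₁·y₂·(y₁ + y₂) = ½×9.81×1.04×7.92×8.96 = 362.
q = √362 = 19.0 m²/s.
V₁ = q/y₁ = 19.0/1.04 = 18.3 m/s.

V₁ = 18.3 m/s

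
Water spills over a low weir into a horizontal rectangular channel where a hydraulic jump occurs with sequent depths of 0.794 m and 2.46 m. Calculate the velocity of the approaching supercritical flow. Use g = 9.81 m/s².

V₁ = 7.03 m/s

For a rectangular channel the momentum equation gives q² = ½·g·y₁·y₂·(y₁ + y₂) = ½×9.81×0.794×2.46×3.25 = 31.2.
q = √31.2 = 5.58 m²/s.
V₁ = q/y₁ = 5.58/0.794 = 7.03 m/s.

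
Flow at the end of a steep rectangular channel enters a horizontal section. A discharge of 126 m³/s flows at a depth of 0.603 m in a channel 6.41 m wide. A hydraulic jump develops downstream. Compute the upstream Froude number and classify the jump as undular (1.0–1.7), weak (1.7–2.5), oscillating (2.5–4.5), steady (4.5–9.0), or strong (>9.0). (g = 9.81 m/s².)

q = Q/b = 126/6.41 = 19.7 m²/s; V₁ = q/y₁ = 32.6 m/s. Fr₁ = V₁/√(g·y₁) = 13.4.
Fr₁ = 13.4 lies in the strong range.

Fr₁ = 13.4; strong jump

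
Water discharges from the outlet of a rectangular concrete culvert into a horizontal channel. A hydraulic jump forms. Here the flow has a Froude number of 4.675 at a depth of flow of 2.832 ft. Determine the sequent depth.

y₂ = 17.36 ft

Fr₁ = 4.675 (given).
By Bélanger, y₂/y₁ = ½[√(1 + 8Fr₁²) − 1] = ½[√175.84 − 1] = 6.130.
y₂ = 6.130 × 2.832 = 17.36 ft.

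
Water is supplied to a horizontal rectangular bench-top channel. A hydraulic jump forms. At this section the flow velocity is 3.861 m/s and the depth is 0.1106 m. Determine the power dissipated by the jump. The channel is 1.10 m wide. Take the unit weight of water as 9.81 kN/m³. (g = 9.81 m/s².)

P = 1.428 kW

Fr₁ = V₁/√(g·y₁) = 3.861/√(9.81×0.1106) = 3.707.
From the momentum equation for a rectangular channel, y₂/y₁ = ½[√(1 + 8Fr₁²) − 1] = ½[√110.92 − 1] = 4.766.
y₂ = 4.766 × 0.1106 = 0.5271 m.
q = V₁·y₁ = 3.861 × 0.1106 = 0.4270 m²/s. V₂ = q/y₂ = 0.4270/0.5271 = 0.8101 m/s. E₁ = y₁ + V₁²/2g = 0.8704 m; E₂ = y₂ + V₂²/2g = 0.5606 m. ΔE = E₁ − E₂ = 0.3098 m.
Q = q·b = 0.4270 × 1.10 = 0.4697 m³/s. P = γ·Q·ΔE = 9.81 × 0.4697 × 0.3098 = 1.428 kW.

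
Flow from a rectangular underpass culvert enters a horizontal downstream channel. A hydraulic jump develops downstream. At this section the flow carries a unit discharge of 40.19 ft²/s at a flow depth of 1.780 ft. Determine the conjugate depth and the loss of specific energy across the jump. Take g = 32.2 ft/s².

y₂ = 6.670 ft; ΔE = 2.462 ft

V₁ = q/y₁ = 40.19/1.780 = 22.58 ft/s. Fr₁ = V₁/√(g·y₁) = 22.58/√(32.2×1.780) = 2.982.
By Bélanger, y₂/y₁ = ½[√(1 + 8Fr₁²) − 1] = ½[√72.156 − 1] = 3.747.
y₂ = 3.747 × 1.780 = 6.670 ft.
Head loss: ΔE = (y₂ − y₁)³/(4y₁y₂) = (6.670 − 1.780)³/(4×1.780×6.670) = 116.9/47.49 = 2.462 ft.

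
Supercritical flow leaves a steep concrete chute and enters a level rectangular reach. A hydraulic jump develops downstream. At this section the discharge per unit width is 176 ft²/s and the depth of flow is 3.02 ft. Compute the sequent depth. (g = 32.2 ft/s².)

y₂ = 23.8 ft

V₁ = q/y₁ = 176/3.02 = 58.3 ft/s. Fr₁ = V₁/√(g·y₁) = 58.3/√(32.2×3.02) = 5.91.
Conjugate-depth relation: y₂/y₁ = ½[√(1 + 8Fr₁²) − 1] = ½[√280.4 − 1] = 7.87.
y₂ = 7.87 × 3.02 = 23.8 ft.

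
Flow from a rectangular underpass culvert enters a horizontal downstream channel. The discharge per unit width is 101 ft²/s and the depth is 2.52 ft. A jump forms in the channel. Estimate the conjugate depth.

V₁ = q/y₁ = 101/2.52 = 40.1 ft/s. Fr₁ = V₁/√(g·y₁) = 40.1/√(32.2×2.52) = 4.45.
From the momentum equation for a rectangular channel, y₂/y₁ = ½[√(1 + 8Fr₁²) − 1] = ½[√159.4 − 1] = 5.81.
y₂ = 5.81 × 2.52 = 14.6 ft.

y₂ = 14.6 ft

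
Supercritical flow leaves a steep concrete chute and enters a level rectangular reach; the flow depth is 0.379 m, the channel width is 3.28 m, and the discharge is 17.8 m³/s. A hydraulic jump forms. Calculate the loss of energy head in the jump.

q = Q/b = 17.8/3.28 = 5.43 m²/s; V₁ = q/y₁ = 14.3 m/s. Fr₁ = V₁/√(g·y₁) = 7.43.
Sequent-depth ratio: y₂/y₁ = ½[√(1 + 8Fr₁²) − 1] = ½[√442.2 − 1] = 10.0.
y₂ = 10.0 × 0.379 = 3.80 m.
V₂ = q/y₂ = 5.43/3.80 = 1.43 m/s. E₁ = y₁ + V₁²/2g = 10.8 m; E₂ = y₂ + V₂²/2g = 3.90 m. ΔE = E₁ − E₂ = 6.93 m.

ΔE = 6.93 m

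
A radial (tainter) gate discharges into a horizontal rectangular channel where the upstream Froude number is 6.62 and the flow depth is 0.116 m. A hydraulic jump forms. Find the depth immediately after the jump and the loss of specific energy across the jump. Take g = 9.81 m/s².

Fr₁ = 6.62 (given).
Sequent-depth ratio: y₂/y₁ = ½[√(1 + 8Fr₁²) − 1] = ½[√351.6 − 1] = 8.88.
y₂ = 8.88 × 0.116 = 1.03 m.
V₁ = Fr₁·√(g·y₁) = 6.62×√(9.81×0.116) = 7.06 m/s; q = V₁·y₁ = 0.819 m²/s. V₂ = q/y₂ = 0.819/1.03 = 0.796 m/s. E₁ = y₁ + V₁²/2g = 2.66 m; E₂ = y₂ + V₂²/2g = 1.06 m. ΔE = E₁ − E₂ = 1.60 m.

y₂ = 1.03 m; ΔE = 1.60 m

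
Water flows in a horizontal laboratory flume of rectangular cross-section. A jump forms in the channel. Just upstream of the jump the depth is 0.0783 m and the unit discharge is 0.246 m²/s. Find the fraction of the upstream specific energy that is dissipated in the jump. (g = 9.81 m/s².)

ΔE/E₁ = 0.340 (34.0%)

V₁ = q/y₁ = 0.246/0.0783 = 3.14 m/s. Fr₁ = V₁/√(g·y₁) = 3.14/√(9.81×0.0783) = 3.58.
From the momentum equation for a rectangular channel, y₂/y₁ = ½[√(1 + 8Fr₁²) − 1] = ½[√103.8 − 1] = 4.59.
y₂ = 4.59 × 0.0783 = 0.360 m.
E₁ = y₁ + V₁²/2g = 0.581 m. ΔE = (y₂ − y₁)³/(4y₁y₂) = 0.198 m. ΔE/E₁ = 0.198/0.581 = 0.340.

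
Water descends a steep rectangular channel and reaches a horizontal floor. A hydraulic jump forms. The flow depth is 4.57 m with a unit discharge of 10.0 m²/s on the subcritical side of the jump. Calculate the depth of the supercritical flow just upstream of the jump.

V₂ = q/y₂ = 10.0/4.57 = 2.19 m/s; Fr₂ = V₂/√(g·y₂) = 0.327.
The Bélanger relation is symmetric: y₁/y₂ = ½[√(1 + 8Fr₂²) − 1] = ½[√1.854 − 1] = 0.181.
y₁ = 0.181 × 4.57 = 0.827 m.

y₁ = 0.827 m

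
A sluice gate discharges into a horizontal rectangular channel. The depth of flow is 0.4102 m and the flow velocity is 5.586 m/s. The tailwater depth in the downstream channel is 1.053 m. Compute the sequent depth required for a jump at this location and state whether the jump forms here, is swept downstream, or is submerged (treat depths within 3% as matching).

Fr₁ = V₁/√(g·y₁) = 5.586/√(9.81×0.4102) = 2.785.
Conjugate-depth relation: y₂/y₁ = ½[√(1 + 8Fr₁²) − 1] = ½[√63.034 − 1] = 3.470.
y₂ = 3.470 × 0.4102 = 1.423 m.
Tailwater y_tw = 1.053 m: y_tw < y₂, so the jump is swept downstream.

y₂ = 1.423 m; the jump is swept downstream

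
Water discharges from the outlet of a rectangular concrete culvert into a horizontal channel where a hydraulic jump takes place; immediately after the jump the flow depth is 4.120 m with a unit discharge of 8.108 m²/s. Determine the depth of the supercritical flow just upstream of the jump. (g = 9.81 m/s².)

V₂ = q/y₂ = 8.108/4.120 = 1.968 m/s; Fr₂ = V₂/√(g·y₂) = 0.3096.
The Bélanger relation is symmetric: y₁/y₂ = ½[√(1 + 8Fr₂²) − 1] = ½[√1.7666 − 1] = 0.1646.
y₁ = 0.1646 × 4.120 = 0.6780 m.

y₁ = 0.6780 m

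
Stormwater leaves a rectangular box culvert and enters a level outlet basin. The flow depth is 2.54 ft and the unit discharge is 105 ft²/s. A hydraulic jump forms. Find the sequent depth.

y₂ = 15.2 ft

V₁ = q/y₁ = 105/2.54 = 41.3 ft/s. Fr₁ = V₁/√(g·y₁) = 41.3/√(32.2×2.54) = 4.57.
Sequent-depth ratio: y₂/y₁ = ½[√(1 + 8Fr₁²) − 1] = ½[√168.2 − 1] = 5.98.
y₂ = 5.98 × 2.54 = 15.2 ft.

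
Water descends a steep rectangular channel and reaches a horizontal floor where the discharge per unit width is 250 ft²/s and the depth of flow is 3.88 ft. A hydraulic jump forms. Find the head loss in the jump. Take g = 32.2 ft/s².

V₁ = q/y₁ = 250/3.88 = 64.4 ft/s. Fr₁ = V₁/√(g·y₁) = 64.4/√(32.2×3.88) = 5.76.
From the momentum equation for a rectangular channel, y₂/y₁ = ½[√(1 + 8Fr₁²) − 1] = ½[√266.8 − 1] = 7.67.
y₂ = 7.67 × 3.88 = 29.8 ft.
Head loss: ΔE = (y₂ − y₁)³/(4y₁y₂) = (29.8 − 3.88)³/(4×3.88×29.8) = 17314/462 = 37.5 ft.

ΔE = 37.5 ft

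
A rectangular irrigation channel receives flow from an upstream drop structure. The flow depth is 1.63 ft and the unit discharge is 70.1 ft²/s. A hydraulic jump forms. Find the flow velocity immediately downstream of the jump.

V₁ = q/y₁ = 70.1/1.63 = 43.0 ft/s. Fr₁ = V₁/√(g·y₁) = 43.0/√(32.2×1.63) = 5.94.
By Bélanger, y₂/y₁ = ½[√(1 + 8Fr₁²) − 1] = ½[√282.9 − 1] = 7.91.
y₂ = 7.91 × 1.63 = 12.9 ft.
V₂ = q/y₂ = 70.1/12.9 = 5.44 ft/s.

V₂ = 5.44 ft/s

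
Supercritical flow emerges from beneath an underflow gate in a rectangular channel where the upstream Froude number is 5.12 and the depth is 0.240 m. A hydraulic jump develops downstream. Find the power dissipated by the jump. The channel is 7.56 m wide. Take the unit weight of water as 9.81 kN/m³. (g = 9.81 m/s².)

Fr₁ = 5.12 (given).
Sequent-depth ratio: y₂/y₁ = ½[√(1 + 8Fr₁²) − 1] = ½[√210.7 − 1] = 6.76.
y₂ = 6.76 × 0.240 = 1.62 m.
Head loss: ΔE = (y₂ − y₁)³/(4y₁y₂) = (1.62 − 0.240)³/(4×0.240×1.62) = 2.64/1.56 = 1.69 m.
V₁ = Fr₁·√(g·y₁) = 5.12×√(9.81×0.240) = 7.86 m/s; q = V₁·y₁ = 1.89 m²/s. Q = q·b = 1.89 × 7.56 = 14.3 m³/s. P = γ·Q·ΔE = 9.81 × 14.3 × 1.69 = 237 kW.

P = 237 kW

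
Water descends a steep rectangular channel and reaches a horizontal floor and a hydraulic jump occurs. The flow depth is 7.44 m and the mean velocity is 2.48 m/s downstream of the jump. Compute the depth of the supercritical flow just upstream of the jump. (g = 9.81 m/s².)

y₁ = 1.09 m

Fr₂ = V₂/√(g·y₂) = 2.48/√(9.81×7.44) = 0.290.
The Bélanger relation is symmetric: y₁/y₂ = ½[√(1 + 8Fr₂²) − 1] = ½[√1.674 − 1] = 0.147.
y₁ = 0.147 × 7.44 = 1.09 m.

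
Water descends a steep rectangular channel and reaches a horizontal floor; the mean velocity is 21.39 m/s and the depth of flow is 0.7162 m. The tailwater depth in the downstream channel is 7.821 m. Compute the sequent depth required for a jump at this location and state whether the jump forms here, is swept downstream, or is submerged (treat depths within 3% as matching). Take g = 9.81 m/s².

Fr₁ = V₁/√(g·y₁) = 21.39/√(9.81×0.7162) = 8.070.
Bélanger equation: y₂/y₁ = ½[√(1 + 8Fr₁²) − 1] = ½[√521.96 − 1] = 10.92.
y₂ = 10.92 × 0.7162 = 7.823 m.
Tailwater y_tw = 7.821 m: y_tw ≈ y₂, so the jump forms here.

y₂ = 7.823 m; the jump forms here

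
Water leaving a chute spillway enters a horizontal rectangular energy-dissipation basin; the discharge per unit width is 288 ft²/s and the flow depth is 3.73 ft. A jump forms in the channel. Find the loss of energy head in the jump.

V₁ = q/y₁ = 288/3.73 = 77.2 ft/s. Fr₁ = V₁/√(g·y₁) = 77.2/√(32.2×3.73) = 7.05.
Sequent-depth ratio: y₂/y₁ = ½[√(1 + 8Fr₁²) − 1] = ½[√398.1 − 1] = 9.48.
y₂ = 9.48 × 3.73 = 35.3 ft.
V₂ = q/y₂ = 288/35.3 = 8.15 ft/s. E₁ = y₁ + V₁²/2g = 96.3 ft; E₂ = y₂ + V₂²/2g = 36.4 ft. ΔE = E₁ − E₂ = 59.9 ft.

ΔE = 59.9 ft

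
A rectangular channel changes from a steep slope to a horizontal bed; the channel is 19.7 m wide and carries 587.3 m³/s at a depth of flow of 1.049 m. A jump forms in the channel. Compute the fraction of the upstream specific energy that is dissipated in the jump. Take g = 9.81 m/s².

q = Q/b = 587.3/19.7 = 29.81 m²/s; V₁ = q/y₁ = 28.42 m/s. Fr₁ = V₁/√(g·y₁) = 8.859.
From the momentum equation for a rectangular channel, y₂/y₁ = ½[√(1 + 8Fr₁²) − 1] = ½[√628.89 − 1] = 12.04.
y₂ = 12.04 × 1.049 = 12.63 m.
E₁ = y₁ + V₁²/2g = 42.21 m. ΔE = (y₂ − y₁)³/(4y₁y₂) = 29.30 m. ΔE/E₁ = 29.30/42.21 = 0.694.

ΔE/E₁ = 0.694 (69.4%)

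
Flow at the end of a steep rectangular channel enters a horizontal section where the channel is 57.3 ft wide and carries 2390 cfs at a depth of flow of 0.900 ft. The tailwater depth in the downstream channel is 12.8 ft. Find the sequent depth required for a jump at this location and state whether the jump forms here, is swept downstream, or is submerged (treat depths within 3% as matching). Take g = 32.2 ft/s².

y₂ = 10.5 ft; the jump is submerged

q = Q/b = 2390/57.3 = 41.7 ft²/s; V₁ = q/y₁ = 46.3 ft/s. Fr₁ = V₁/√(g·y₁) = 8.61.
Sequent-depth ratio: y₂/y₁ = ½[√(1 + 8Fr₁²) − 1] = ½[√593.9 − 1] = 11.7.
y₂ = 11.7 × 0.900 = 10.5 ft.
Tailwater y_tw = 12.8 ft: y_tw > y₂, so the jump is submerged.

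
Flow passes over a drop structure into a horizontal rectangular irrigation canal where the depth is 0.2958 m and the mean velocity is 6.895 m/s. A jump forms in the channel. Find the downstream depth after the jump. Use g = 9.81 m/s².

Fr₁ = V₁/√(g·y₁) = 6.895/√(9.81×0.2958) = 4.048.
Conjugate-depth relation: y₂/y₁ = ½[√(1 + 8Fr₁²) − 1] = ½[√132.07 − 1] = 5.246.
y₂ = 5.246 × 0.2958 = 1.552 m.

y₂ = 1.552 m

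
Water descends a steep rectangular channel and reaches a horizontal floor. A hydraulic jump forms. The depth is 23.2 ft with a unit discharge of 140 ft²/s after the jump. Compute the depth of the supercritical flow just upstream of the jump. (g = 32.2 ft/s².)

V₂ = q/y₂ = 140/23.2 = 6.03 ft/s; Fr₂ = V₂/√(g·y₂) = 0.221.
Since the conjugate-depth ratio holds either way, y₁/y₂ = ½[√(1 + 8Fr₂²) − 1] = ½[√1.390 − 1] = 0.0895.
y₁ = 0.0895 × 23.2 = 2.08 ft.

y₁ = 2.08 ft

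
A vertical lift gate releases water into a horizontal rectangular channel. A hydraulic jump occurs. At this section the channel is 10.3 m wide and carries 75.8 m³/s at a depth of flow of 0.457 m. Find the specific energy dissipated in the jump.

q = Q/b = 75.8/10.3 = 7.36 m²/s; V₁ = q/y₁ = 16.1 m/s. Fr₁ = V₁/√(g·y₁) = 7.61.
By Bélanger, y₂/y₁ = ½[√(1 + 8Fr₁²) − 1] = ½[√463.7 − 1] = 10.3.
y₂ = 10.3 × 0.457 = 4.69 m.
Head loss: ΔE = (y₂ − y₁)³/(4y₁y₂) = (4.69 − 0.457)³/(4×0.457×4.69) = 76.0/8.58 = 8.86 m.

ΔE = 8.86 m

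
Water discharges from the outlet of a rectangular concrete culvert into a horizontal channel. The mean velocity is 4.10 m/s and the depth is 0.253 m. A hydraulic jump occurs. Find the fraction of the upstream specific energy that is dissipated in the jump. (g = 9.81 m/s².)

Fr₁ = V₁/√(g·y₁) = 4.10/√(9.81×0.253) = 2.60.
Bélanger equation: y₂/y₁ = ½[√(1 + 8Fr₁²) − 1] = ½[√55.18 − 1] = 3.21.
y₂ = 3.21 × 0.253 = 0.813 m.
E₁ = y₁ + V₁²/2g = 1.11 m. ΔE = (y₂ − y₁)³/(4y₁y₂) = 0.214 m. ΔE/E₁ = 0.214/1.11 = 0.193.

ΔE/E₁ = 0.193 (19.3%)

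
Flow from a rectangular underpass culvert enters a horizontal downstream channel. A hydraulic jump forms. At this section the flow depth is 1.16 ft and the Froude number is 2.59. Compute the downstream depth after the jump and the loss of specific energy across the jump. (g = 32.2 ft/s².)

y₂ = 3.71 ft; ΔE = 0.962 ft

Fr₁ = 2.59 (given).
Conjugate-depth relation: y₂/y₁ = ½[√(1 + 8Fr₁²) − 1] = ½[√54.66 − 1] = 3.20.
y₂ = 3.20 × 1.16 = 3.71 ft.
V₁ = Fr₁·√(g·y₁) = 2.59×√(32.2×1.16) = 15.8 ft/s; q = V₁·y₁ = 18.4 ft²/s. V₂ = q/y₂ = 18.4/3.71 = 4.95 ft/s. E₁ = y₁ + V₁²/2g = 5.05 ft; E₂ = y₂ + V₂²/2g = 4.09 ft. ΔE = E₁ − E₂ = 0.962 ft.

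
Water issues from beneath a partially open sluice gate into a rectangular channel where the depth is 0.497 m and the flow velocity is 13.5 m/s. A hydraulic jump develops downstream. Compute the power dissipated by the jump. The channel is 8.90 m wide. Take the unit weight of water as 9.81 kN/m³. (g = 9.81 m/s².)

Fr₁ = V₁/√(g·y₁) = 13.5/√(9.81×0.497) = 6.11.
Sequent-depth ratio: y₂/y₁ = ½[√(1 + 8Fr₁²) − 1] = ½[√300.0 − 1] = 8.16.
y₂ = 8.16 × 0.497 = 4.06 m.
q = V₁·y₁ = 13.5 × 0.497 = 6.71 m²/s. V₂ = q/y₂ = 6.71/4.06 = 1.65 m/s. E₁ = y₁ + V₁²/2g = 9.79 m; E₂ = y₂ + V₂²/2g = 4.20 m. ΔE = E₁ − E₂ = 5.59 m.
Q = q·b = 6.71 × 8.90 = 59.7 m³/s. P = γ·Q·ΔE = 9.81 × 59.7 × 5.59 = 3275 kW.

P = 3275 kW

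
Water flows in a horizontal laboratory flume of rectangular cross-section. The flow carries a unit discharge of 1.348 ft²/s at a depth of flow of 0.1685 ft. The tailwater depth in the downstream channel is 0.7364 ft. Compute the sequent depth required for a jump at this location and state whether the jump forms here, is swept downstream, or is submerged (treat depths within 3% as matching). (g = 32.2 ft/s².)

y₂ = 0.7385 ft; the jump forms here

V₁ = q/y₁ = 1.348/0.1685 = 8.000 ft/s. Fr₁ = V₁/√(g·y₁) = 8.000/√(32.2×0.1685) = 3.434.
Conjugate-depth relation: y₂/y₁ = ½[√(1 + 8Fr₁²) − 1] = ½[√95.366 − 1] = 4.383.
y₂ = 4.383 × 0.1685 = 0.7385 ft.
Tailwater y_tw = 0.7364 ft: y_tw ≈ y₂, so the jump forms here.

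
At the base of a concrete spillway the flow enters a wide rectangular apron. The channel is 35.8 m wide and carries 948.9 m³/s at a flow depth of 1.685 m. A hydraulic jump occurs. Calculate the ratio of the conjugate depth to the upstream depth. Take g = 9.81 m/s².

q = Q/b = 948.9/35.8 = 26.51 m²/s; V₁ = q/y₁ = 15.73 m/s. Fr₁ = V₁/√(g·y₁) = 3.869.
Bélanger equation: y₂/y₁ = ½[√(1 + 8Fr₁²) − 1] = ½[√120.76 − 1] = 4.994.

y₂/y₁ = 4.994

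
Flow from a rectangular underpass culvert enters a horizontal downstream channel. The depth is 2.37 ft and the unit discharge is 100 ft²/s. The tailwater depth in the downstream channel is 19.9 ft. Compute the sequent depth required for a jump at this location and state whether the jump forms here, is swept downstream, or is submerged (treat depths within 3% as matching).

y₂ = 15.0 ft; the jump is submerged

V₁ = q/y₁ = 100/2.37 = 42.2 ft/s. Fr₁ = V₁/√(g·y₁) = 42.2/√(32.2×2.37) = 4.83.
Sequent-depth ratio: y₂/y₁ = ½[√(1 + 8Fr₁²) − 1] = ½[√187.6 − 1] = 6.35.
y₂ = 6.35 × 2.37 = 15.0 ft.
Tailwater y_tw = 19.9 ft: y_tw > y₂, so the jump is submerged.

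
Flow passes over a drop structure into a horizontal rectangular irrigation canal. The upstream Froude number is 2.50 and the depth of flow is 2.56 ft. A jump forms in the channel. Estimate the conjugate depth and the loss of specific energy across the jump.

y₂ = 7.86 ft; ΔE = 1.85 ft

Fr₁ = 2.50 (given).
Conjugate-depth relation: y₂/y₁ = ½[√(1 + 8Fr₁²) − 1] = ½[√51.00 − 1] = 3.07.
y₂ = 3.07 × 2.56 = 7.86 ft.
V₁ = Fr₁·√(g·y₁) = 2.50×√(32.2×2.56) = 22.7 ft/s; q = V₁·y₁ = 58.1 ft²/s. V₂ = q/y₂ = 58.1/7.86 = 7.39 ft/s. E₁ = y₁ + V₁²/2g = 10.6 ft; E₂ = y₂ + V₂²/2g = 8.71 ft. ΔE = E₁ − E₂ = 1.85 ft.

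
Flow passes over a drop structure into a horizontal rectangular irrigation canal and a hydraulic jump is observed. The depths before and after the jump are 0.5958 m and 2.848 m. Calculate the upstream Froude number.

For a rectangular channel the momentum equation gives q² = ½·g·y₁·y₂·(y₁ + y₂) = ½×9.81×0.5958×2.848×3.444 = 28.66.
q = √28.66 = 5.354 m²/s.
V₁ = q/y₁ = 8.986 m/s; Fr₁ = V₁/√(g·y₁) = 3.717.

Fr₁ = 3.717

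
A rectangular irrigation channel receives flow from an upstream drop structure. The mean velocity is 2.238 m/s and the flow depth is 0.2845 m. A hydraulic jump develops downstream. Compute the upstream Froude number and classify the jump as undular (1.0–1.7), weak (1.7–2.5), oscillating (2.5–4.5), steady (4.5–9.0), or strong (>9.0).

Fr₁ = 1.340; undular jump

Fr₁ = V₁/√(g·y₁) = 2.238/√(9.81×0.2845) = 1.340.
Fr₁ = 1.340 lies in the undular range.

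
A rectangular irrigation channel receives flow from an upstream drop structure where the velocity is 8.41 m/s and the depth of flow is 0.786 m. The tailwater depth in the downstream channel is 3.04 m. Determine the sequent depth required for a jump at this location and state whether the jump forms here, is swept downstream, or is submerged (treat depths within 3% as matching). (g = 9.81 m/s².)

y₂ = 3.00 m; the jump forms here

Fr₁ = V₁/√(g·y₁) = 8.41/√(9.81×0.786) = 3.03.
Sequent-depth ratio: y₂/y₁ = ½[√(1 + 8Fr₁²) − 1] = ½[√74.38 − 1] = 3.81.
y₂ = 3.81 × 0.786 = 3.00 m.
Tailwater y_tw = 3.04 m: y_tw ≈ y₂, so the jump forms here.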